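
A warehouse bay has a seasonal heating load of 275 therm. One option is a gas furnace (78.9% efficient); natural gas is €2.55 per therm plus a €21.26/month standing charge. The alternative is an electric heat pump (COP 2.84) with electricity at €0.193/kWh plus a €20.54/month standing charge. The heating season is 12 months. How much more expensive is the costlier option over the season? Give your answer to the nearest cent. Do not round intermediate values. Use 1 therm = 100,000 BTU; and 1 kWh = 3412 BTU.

€349.70

Heat load = 275 therm × 100,000 = 27,500,000 BTU
Gas: input = 27,500,000 / 0.789 = 34,854,246 BTU = 348.5 therm → 348.5 × €2.55 = €888.78; + 12 × €21.26 standing = €1,143.90
Heat pump: 27,500,000 BTU / 3412 = 8,060 kWh heat; / 2.84 = 2,838 kWh in → × €0.193 = €547.73; + 12 × €20.54 standing = €794.21
Difference = |€1,143.90 − €794.21| = €349.70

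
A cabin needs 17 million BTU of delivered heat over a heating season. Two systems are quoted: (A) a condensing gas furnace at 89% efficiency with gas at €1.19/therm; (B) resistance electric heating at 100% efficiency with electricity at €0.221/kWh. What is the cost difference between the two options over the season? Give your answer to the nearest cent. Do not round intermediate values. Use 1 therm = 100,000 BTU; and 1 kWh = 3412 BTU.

€873.81

Heat load = 17 × 10⁶ BTU = 17,000,000 BTU
Gas: input = 17,000,000 / 0.890 = 19,101,124 BTU = 191 therm → 191 × €1.19 = €227.30
Electric: 17,000,000 BTU / 3412 = 4,982 kWh → × €0.221 = €1,101.11
Difference = |€227.30 − €1,101.11| = €873.81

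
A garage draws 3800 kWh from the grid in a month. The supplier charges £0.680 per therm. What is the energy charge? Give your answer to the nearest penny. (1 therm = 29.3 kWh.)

£88.19

3800 kWh × (0.03413 therm/kWh) = 129.7 therm
Cost = 129.7 therm × £0.680/therm = £88.19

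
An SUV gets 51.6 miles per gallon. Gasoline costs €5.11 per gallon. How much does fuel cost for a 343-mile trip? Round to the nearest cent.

Fuel = 343 mi / 51.6 mpg = 6.647 gal
Cost = 6.647 gal × €5.11/gal = €33.97

€33.97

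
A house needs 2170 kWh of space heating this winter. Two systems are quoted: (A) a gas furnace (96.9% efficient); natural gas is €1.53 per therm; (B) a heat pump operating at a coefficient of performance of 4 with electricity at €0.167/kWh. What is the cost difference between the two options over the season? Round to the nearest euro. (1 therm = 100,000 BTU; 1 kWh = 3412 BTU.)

€26

Heat load = 2170 kWh × 3412 = 7,404,040 BTU
Gas: input = 7,404,040 / 0.969 = 7,640,908 BTU = 76.41 therm → 76.41 × €1.53 = €116.91
Heat pump: 7,404,040 BTU / 3412 = 2,170 kWh heat; / 4 = 542.5 kWh in → × €0.167 = €90.60
Difference = |€116.91 − €90.60| = €26.31 ≈ €26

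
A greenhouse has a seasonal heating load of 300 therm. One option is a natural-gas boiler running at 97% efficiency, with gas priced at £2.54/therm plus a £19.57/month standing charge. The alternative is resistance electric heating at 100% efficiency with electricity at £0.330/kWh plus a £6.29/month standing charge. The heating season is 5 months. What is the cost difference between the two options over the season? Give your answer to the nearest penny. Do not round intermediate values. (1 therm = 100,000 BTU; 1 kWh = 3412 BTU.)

£2049.56

Heat load = 300 therm × 100,000 = 30,000,000 BTU
Gas: input = 30,000,000 / 0.97 = 30,927,835 BTU = 309.3 therm → 309.3 × £2.54 = £785.57; + 5 × £19.57 standing = £883.42
Electric: 30,000,000 BTU / 3412 = 8,792 kWh → × £0.330 = £2,901.52; + 5 × £6.29 standing = £2,932.97
Difference = |£883.42 − £2,932.97| = £2,049.56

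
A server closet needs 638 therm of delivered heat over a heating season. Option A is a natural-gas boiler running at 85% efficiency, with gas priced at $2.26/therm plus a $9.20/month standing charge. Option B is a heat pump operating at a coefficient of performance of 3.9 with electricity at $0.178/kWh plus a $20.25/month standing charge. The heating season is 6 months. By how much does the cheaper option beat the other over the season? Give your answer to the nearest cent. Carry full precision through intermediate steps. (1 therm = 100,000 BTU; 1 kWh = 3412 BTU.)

Heat load = 638 therm × 100,000 = 63,800,000 BTU
Gas: input = 63,800,000 / 0.85 = 75,058,824 BTU = 750.6 therm → 750.6 × $2.26 = $1,696.33; + 6 × $9.20 standing = $1,751.53
Heat pump: 63,800,000 BTU / 3412 = 18,700 kWh heat; / 3.9 = 4,795 kWh in → × $0.178 = $853.43; + 6 × $20.25 standing = $974.93
Difference = |$1,751.53 − $974.93| = $776.60

$776.60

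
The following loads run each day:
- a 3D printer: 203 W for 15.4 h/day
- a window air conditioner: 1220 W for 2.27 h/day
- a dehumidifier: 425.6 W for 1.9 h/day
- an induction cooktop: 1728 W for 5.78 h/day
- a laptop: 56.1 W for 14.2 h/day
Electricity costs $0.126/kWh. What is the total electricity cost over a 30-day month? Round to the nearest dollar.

3D printer: 203 W × 15.4 h × 30 d = 93,786 Wh = 93.79 kWh
window air conditioner: 1220 W × 2.27 h × 30 d = 83,082 Wh = 83.08 kWh
dehumidifier: 425.6 W × 1.9 h × 30 d = 24,259 Wh = 24.26 kWh
induction cooktop: 1728 W × 5.78 h × 30 d = 299,635 Wh = 299.6 kWh
laptop: 56.1 W × 14.2 h × 30 d = 23,899 Wh = 23.9 kWh
Total energy = 93.79 + 83.08 + 24.26 + 299.6 + 23.9 = 524.7 kWh
Cost = 524.7 kWh × $0.126 = $66.11 ≈ $66

$66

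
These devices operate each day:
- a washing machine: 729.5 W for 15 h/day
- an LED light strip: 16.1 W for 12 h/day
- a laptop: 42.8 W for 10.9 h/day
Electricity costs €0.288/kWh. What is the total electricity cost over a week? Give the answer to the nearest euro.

€23

washing machine: 729.5 W × 15 h × 7 d = 76,598 Wh = 76.6 kWh
LED light strip: 16.1 W × 12 h × 7 d = 1,352 Wh = 1.352 kWh
laptop: 42.8 W × 10.9 h × 7 d = 3,266 Wh = 3.266 kWh
Total energy = 76.6 + 1.352 + 3.266 = 81.22 kWh
Cost = 81.22 kWh × €0.288 = €23.39 ≈ €23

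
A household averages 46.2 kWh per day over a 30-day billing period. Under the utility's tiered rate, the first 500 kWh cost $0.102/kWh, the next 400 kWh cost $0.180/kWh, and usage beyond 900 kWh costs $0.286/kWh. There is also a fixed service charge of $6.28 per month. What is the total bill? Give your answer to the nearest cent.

Usage = 46.2 kWh/day × 30 days = 1386 kWh
First 500 kWh × $0.102 = $51.00
Next 400 kWh × $0.180 = $72.00
Remaining 486 kWh × $0.286 = $139.00
Energy charge = $262.00; + service $6.28 = $268.28

$268.28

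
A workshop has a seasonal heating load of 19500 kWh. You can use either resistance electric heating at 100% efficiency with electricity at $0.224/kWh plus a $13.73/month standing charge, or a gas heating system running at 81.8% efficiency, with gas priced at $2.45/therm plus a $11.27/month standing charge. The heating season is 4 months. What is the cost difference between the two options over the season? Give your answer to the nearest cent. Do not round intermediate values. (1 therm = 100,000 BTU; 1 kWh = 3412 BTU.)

$2385.07

Heat load = 19500 kWh × 3412 = 66,534,000 BTU
Gas: input = 66,534,000 / 0.818 = 81,337,408 BTU = 813.4 therm → 813.4 × $2.45 = $1,992.77; + 4 × $11.27 standing = $2,037.85
Electric: 66,534,000 BTU / 3412 = 19,500 kWh → × $0.224 = $4,368.00; + 4 × $13.73 standing = $4,422.92
Difference = |$2,037.85 − $4,422.92| = $2,385.07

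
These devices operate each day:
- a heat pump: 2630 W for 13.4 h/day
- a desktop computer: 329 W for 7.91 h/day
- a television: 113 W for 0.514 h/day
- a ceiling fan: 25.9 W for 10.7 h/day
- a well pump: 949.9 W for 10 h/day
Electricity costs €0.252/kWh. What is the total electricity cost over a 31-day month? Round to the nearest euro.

€372

heat pump: 2630 W × 13.4 h × 31 d = 1,092,502 Wh = 1,093 kWh
desktop computer: 329 W × 7.91 h × 31 d = 80,674 Wh = 80.67 kWh
television: 113 W × 0.514 h × 31 d = 1,801 Wh = 1.801 kWh
ceiling fan: 25.9 W × 10.7 h × 31 d = 8,591 Wh = 8.591 kWh
well pump: 949.9 W × 10 h × 31 d = 294,469 Wh = 294.5 kWh
Total energy = 1,093 + 80.67 + 1.801 + 8.591 + 294.5 = 1,478 kWh
Cost = 1,478 kWh × €0.252 = €372.47 ≈ €372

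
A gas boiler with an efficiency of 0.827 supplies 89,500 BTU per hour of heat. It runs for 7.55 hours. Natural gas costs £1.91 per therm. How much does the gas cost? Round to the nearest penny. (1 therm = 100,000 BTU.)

Heat delivered = 89,500 BTU/h × 7.55 h = 675,725 BTU
Gas input = 675,725 / 0.827 = 817,080 BTU
= 817,080 / 100,000 = 8.171 therm
Cost = 8.171 × £1.91/therm = £15.61

£15.61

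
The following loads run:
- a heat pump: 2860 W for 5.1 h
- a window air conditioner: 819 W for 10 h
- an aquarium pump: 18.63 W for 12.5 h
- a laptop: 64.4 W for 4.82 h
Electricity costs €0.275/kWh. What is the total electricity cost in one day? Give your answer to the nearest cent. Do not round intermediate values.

€6.41

heat pump: 2860 W × 5.1 h = 14,586 Wh = 14.59 kWh
window air conditioner: 819 W × 10 h = 8,190 Wh = 8.19 kWh
aquarium pump: 18.63 W × 12.5 h = 233 Wh = 0.2329 kWh
laptop: 64.4 W × 4.82 h = 310 Wh = 0.3104 kWh
Total energy = 14.59 + 8.19 + 0.2329 + 0.3104 = 23.32 kWh
Cost = 23.32 kWh × €0.275 = €6.41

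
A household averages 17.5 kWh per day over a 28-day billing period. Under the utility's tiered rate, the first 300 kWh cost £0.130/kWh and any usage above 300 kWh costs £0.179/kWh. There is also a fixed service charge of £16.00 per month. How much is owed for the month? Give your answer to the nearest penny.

Usage = 17.5 kWh/day × 28 days = 490 kWh
First 300 kWh × £0.130 = £39.00
Remaining 190 kWh × £0.179 = £34.01
Energy charge = £73.01; + service £16.00 = £89.01

£89.01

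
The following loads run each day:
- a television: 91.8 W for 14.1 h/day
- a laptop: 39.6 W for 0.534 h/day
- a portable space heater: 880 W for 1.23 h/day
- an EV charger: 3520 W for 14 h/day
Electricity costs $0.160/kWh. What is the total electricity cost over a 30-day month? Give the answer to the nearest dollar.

$248

television: 91.8 W × 14.1 h × 30 d = 38,831 Wh = 38.83 kWh
laptop: 39.6 W × 0.534 h × 30 d = 634 Wh = 0.6344 kWh
portable space heater: 880 W × 1.23 h × 30 d = 32,472 Wh = 32.47 kWh
EV charger: 3520 W × 14 h × 30 d = 1,478,400 Wh = 1,478 kWh
Total energy = 38.83 + 0.6344 + 32.47 + 1,478 = 1,550 kWh
Cost = 1,550 kWh × $0.160 = $248.05 ≈ $248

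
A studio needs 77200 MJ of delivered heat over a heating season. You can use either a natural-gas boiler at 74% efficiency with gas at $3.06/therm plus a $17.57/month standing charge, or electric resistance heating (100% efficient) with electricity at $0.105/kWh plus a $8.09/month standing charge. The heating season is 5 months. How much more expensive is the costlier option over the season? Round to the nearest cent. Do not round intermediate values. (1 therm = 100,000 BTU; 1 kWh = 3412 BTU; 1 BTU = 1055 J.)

$821.42

Heat load = 77200 MJ = 77,200,000,000 J / 1055 = 73,175,355 BTU
Gas: input = 73,175,355 / 0.74 = 98,885,615 BTU = 988.9 therm → 988.9 × $3.06 = $3,025.90; + 5 × $17.57 standing = $3,113.75
Electric: 73,175,355 BTU / 3412 = 21,450 kWh → × $0.105 = $2,251.88; + 5 × $8.09 standing = $2,292.33
Difference = |$3,113.75 − $2,292.33| = $821.42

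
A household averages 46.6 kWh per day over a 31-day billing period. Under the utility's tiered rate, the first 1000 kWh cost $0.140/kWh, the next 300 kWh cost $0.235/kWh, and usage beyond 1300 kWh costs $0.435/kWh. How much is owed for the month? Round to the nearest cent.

Usage = 46.6 kWh/day × 31 days = 1444.6 kWh
First 1000 kWh × $0.140 = $140.00
Next 300 kWh × $0.235 = $70.50
Remaining 144.6 kWh × $0.435 = $62.90
Total = $273.40

$273.40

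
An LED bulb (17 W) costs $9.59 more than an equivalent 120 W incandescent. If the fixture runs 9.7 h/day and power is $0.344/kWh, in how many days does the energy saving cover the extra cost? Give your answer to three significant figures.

27.9 days

Power saved = 120 − 17 = 103 W
Daily energy saved = 103 W × 9.7 h = 999.1 Wh = 0.9991 kWh
Daily savings = 0.9991 × $0.344 = $0.3437
Payback = $9.59 / $0.3437 per day = 27.9 days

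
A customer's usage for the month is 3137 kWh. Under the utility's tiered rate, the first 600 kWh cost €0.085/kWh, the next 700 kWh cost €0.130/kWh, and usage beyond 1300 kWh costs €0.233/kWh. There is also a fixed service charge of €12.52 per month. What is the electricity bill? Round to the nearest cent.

First 600 kWh × €0.085 = €51.00
Next 700 kWh × €0.130 = €91.00
Remaining 1837 kWh × €0.233 = €428.02
Energy charge = €570.02; + service €12.52 = €582.54

€582.54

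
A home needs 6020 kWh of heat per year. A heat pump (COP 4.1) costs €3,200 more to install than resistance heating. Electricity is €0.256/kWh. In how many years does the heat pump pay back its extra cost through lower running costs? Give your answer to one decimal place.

2.7 years

Resistance: 6020 kWh × €0.256 = €1,541.12/yr
Heat pump: 6020 / 4.1 = 1468 kWh in → × €0.256 = €375.88/yr
Annual savings = €1,165.24
Payback = €3,200 / €1,165.24 = 2.75 years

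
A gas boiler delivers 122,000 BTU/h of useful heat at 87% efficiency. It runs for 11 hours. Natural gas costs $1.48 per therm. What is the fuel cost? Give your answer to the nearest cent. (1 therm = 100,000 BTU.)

Heat delivered = 122,000 BTU/h × 11 h = 1,342,000 BTU
Gas input = 1,342,000 / 0.87 = 1,542,529 BTU
= 1,542,529 / 100,000 = 15.43 therm
Cost = 15.43 × $1.48/therm = $22.83

$22.83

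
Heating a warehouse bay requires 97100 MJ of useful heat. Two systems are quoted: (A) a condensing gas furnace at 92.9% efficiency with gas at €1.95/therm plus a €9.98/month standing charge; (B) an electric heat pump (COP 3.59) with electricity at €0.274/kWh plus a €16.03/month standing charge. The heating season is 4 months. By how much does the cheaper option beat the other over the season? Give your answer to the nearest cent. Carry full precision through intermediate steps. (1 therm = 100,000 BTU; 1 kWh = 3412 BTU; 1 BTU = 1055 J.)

€151.09

Heat load = 97100 MJ = 97,100,000,000 J / 1055 = 92,037,915 BTU
Gas: input = 92,037,915 / 0.929 = 99,072,029 BTU = 990.7 therm → 990.7 × €1.95 = €1,931.90; + 4 × €9.98 standing = €1,971.82
Heat pump: 92,037,915 BTU / 3412 = 26,970 kWh heat; / 3.59 = 7,514 kWh in → × €0.274 = €2,058.80; + 4 × €16.03 standing = €2,122.92
Difference = |€1,971.82 − €2,122.92| = €151.09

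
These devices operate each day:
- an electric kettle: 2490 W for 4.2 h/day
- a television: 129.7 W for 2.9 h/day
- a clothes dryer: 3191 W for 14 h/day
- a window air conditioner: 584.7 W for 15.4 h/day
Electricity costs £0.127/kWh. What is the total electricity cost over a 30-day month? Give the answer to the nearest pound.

electric kettle: 2490 W × 4.2 h × 30 d = 313,740 Wh = 313.7 kWh
television: 129.7 W × 2.9 h × 30 d = 11,284 Wh = 11.28 kWh
clothes dryer: 3191 W × 14 h × 30 d = 1,340,220 Wh = 1,340 kWh
window air conditioner: 584.7 W × 15.4 h × 30 d = 270,131 Wh = 270.1 kWh
Total energy = 313.7 + 11.28 + 1,340 + 270.1 = 1,935 kWh
Cost = 1,935 kWh × £0.127 = £245.79 ≈ £246

£246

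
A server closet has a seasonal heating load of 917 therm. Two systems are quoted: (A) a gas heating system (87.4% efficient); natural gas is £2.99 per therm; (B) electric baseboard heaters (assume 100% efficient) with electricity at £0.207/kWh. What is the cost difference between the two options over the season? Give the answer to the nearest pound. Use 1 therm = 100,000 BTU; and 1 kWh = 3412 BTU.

£2426

Heat load = 917 therm × 100,000 = 91,700,000 BTU
Gas: input = 91,700,000 / 0.874 = 104,919,908 BTU = 1,049 therm → 1,049 × £2.99 = £3,137.11
Electric: 91,700,000 BTU / 3412 = 26,880 kWh → × £0.207 = £5,563.28
Difference = |£3,137.11 − £5,563.28| = £2,426.17 ≈ £2426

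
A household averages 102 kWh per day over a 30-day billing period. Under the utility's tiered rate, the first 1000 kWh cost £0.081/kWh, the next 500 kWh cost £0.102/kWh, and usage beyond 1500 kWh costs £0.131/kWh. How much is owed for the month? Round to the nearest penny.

£336.36

Usage = 102 kWh/day × 30 days = 3060 kWh
First 1000 kWh × £0.081 = £81.00
Next 500 kWh × £0.102 = £51.00
Remaining 1560 kWh × £0.131 = £204.36
Total = £336.36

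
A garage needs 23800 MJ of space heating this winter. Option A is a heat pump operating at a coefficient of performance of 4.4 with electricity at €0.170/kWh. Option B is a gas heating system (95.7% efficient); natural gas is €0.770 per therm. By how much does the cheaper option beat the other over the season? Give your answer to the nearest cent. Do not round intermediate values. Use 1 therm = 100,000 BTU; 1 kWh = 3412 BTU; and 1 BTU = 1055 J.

Heat load = 23800 MJ = 23,800,000,000 J / 1055 = 22,559,242 BTU
Gas: input = 22,559,242 / 0.957 = 23,572,875 BTU = 235.7 therm → 235.7 × €0.770 = €181.51
Heat pump: 22,559,242 BTU / 3412 = 6,612 kWh heat; / 4.4 = 1,503 kWh in → × €0.170 = €255.45
Difference = |€181.51 − €255.45| = €73.94

€73.94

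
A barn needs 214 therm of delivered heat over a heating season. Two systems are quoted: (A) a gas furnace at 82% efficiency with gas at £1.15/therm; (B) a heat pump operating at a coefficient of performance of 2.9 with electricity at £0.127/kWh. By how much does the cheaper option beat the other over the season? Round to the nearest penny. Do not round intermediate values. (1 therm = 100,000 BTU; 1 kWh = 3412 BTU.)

Heat load = 214 therm × 100,000 = 21,400,000 BTU
Gas: input = 21,400,000 / 0.82 = 26,097,561 BTU = 261 therm → 261 × £1.15 = £300.12
Heat pump: 21,400,000 BTU / 3412 = 6,272 kWh heat; / 2.9 = 2,163 kWh in → × £0.127 = £274.67
Difference = |£300.12 − £274.67| = £25.45

£25.45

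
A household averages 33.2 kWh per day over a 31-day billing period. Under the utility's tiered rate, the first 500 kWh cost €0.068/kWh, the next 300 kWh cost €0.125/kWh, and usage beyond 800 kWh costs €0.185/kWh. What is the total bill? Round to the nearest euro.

Usage = 33.2 kWh/day × 31 days = 1029.2 kWh
First 500 kWh × €0.068 = €34.00
Next 300 kWh × €0.125 = €37.50
Remaining 229.2 kWh × €0.185 = €42.40
Total = €113.90 ≈ €114

€114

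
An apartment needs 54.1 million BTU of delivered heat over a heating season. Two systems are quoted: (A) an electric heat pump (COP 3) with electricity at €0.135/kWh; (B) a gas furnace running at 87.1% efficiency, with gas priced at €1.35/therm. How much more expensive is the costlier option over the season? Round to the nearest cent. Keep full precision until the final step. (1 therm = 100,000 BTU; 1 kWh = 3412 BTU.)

Heat load = 54.1 × 10⁶ BTU = 54,100,000 BTU
Gas: input = 54,100,000 / 0.871 = 62,112,514 BTU = 621.1 therm → 621.1 × €1.35 = €838.52
Heat pump: 54,100,000 BTU / 3412 = 15,860 kWh heat; / 3 = 5,285 kWh in → × €0.135 = €713.51
Difference = |€838.52 − €713.51| = €125.01

€125.01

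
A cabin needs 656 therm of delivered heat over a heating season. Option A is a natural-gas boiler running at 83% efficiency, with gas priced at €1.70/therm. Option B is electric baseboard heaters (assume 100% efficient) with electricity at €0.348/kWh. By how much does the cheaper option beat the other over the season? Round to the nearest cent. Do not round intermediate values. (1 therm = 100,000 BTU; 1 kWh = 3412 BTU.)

€5347.12

Heat load = 656 therm × 100,000 = 65,600,000 BTU
Gas: input = 65,600,000 / 0.83 = 79,036,145 BTU = 790.4 therm → 790.4 × €1.70 = €1,343.61
Electric: 65,600,000 BTU / 3412 = 19,230 kWh → × €0.348 = €6,690.74
Difference = |€1,343.61 − €6,690.74| = €5,347.12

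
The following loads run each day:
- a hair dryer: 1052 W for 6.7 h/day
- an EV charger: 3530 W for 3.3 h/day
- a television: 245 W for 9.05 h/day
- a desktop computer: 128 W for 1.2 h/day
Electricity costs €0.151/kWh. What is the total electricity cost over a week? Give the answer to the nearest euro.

€22

hair dryer: 1052 W × 6.7 h × 7 d = 49,339 Wh = 49.34 kWh
EV charger: 3530 W × 3.3 h × 7 d = 81,543 Wh = 81.54 kWh
television: 245 W × 9.05 h × 7 d = 15,521 Wh = 15.52 kWh
desktop computer: 128 W × 1.2 h × 7 d = 1,075 Wh = 1.075 kWh
Total energy = 49.34 + 81.54 + 15.52 + 1.075 = 147.5 kWh
Cost = 147.5 kWh × €0.151 = €22.27 ≈ €22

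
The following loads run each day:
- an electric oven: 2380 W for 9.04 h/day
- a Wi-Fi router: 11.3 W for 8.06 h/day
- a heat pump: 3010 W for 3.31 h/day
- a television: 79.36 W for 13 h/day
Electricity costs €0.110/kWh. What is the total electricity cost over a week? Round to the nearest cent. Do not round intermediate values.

electric oven: 2380 W × 9.04 h × 7 d = 150,606 Wh = 150.6 kWh
Wi-Fi router: 11.3 W × 8.06 h × 7 d = 638 Wh = 0.6375 kWh
heat pump: 3010 W × 3.31 h × 7 d = 69,742 Wh = 69.74 kWh
television: 79.36 W × 13 h × 7 d = 7,222 Wh = 7.222 kWh
Total energy = 150.6 + 0.6375 + 69.74 + 7.222 = 228.2 kWh
Cost = 228.2 kWh × €0.110 = €25.10

€25.10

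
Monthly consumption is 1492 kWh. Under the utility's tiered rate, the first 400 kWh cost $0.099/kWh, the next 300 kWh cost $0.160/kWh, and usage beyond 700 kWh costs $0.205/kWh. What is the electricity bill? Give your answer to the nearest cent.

$249.96

First 400 kWh × $0.099 = $39.60
Next 300 kWh × $0.160 = $48.00
Remaining 792 kWh × $0.205 = $162.36
Total = $249.96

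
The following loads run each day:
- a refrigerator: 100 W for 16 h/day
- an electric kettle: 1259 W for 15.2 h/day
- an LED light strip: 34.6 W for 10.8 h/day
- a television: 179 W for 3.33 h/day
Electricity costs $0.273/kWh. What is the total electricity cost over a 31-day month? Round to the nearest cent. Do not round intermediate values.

refrigerator: 100 W × 16 h × 31 d = 49,600 Wh = 49.6 kWh
electric kettle: 1259 W × 15.2 h × 31 d = 593,241 Wh = 593.2 kWh
LED light strip: 34.6 W × 10.8 h × 31 d = 11,584 Wh = 11.58 kWh
television: 179 W × 3.33 h × 31 d = 18,478 Wh = 18.48 kWh
Total energy = 49.6 + 593.2 + 11.58 + 18.48 = 672.9 kWh
Cost = 672.9 kWh × $0.273 = $183.70

$183.70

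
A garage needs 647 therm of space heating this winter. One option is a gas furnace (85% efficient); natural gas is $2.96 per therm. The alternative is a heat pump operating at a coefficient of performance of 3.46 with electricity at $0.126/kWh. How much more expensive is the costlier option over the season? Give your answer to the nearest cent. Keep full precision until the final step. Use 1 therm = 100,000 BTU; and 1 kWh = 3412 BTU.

Heat load = 647 therm × 100,000 = 64,700,000 BTU
Gas: input = 64,700,000 / 0.85 = 76,117,647 BTU = 761.2 therm → 761.2 × $2.96 = $2,253.08
Heat pump: 64,700,000 BTU / 3412 = 18,960 kWh heat; / 3.46 = 5,480 kWh in → × $0.126 = $690.54
Difference = |$2,253.08 − $690.54| = $1,562.54

$1562.54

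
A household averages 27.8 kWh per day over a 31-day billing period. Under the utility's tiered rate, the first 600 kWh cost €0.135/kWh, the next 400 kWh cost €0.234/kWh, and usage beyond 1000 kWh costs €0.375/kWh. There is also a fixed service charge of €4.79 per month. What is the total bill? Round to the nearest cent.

Usage = 27.8 kWh/day × 31 days = 861.8 kWh
First 600 kWh × €0.135 = €81.00
Next 261.8 kWh × €0.234 = €61.26
Remaining tier: 0 kWh (not reached)
Energy charge = €142.26; + service €4.79 = €147.05

€147.05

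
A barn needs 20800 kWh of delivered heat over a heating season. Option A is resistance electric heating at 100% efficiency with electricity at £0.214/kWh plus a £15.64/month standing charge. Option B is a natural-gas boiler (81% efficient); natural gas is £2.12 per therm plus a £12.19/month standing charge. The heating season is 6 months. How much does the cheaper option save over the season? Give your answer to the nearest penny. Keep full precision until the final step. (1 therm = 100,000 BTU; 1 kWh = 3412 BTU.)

£2614.42

Heat load = 20800 kWh × 3412 = 70,969,600 BTU
Gas: input = 70,969,600 / 0.81 = 87,616,790 BTU = 876.2 therm → 876.2 × £2.12 = £1,857.48; + 6 × £12.19 standing = £1,930.62
Electric: 70,969,600 BTU / 3412 = 20,800 kWh → × £0.214 = £4,451.20; + 6 × £15.64 standing = £4,545.04
Difference = |£1,930.62 − £4,545.04| = £2,614.42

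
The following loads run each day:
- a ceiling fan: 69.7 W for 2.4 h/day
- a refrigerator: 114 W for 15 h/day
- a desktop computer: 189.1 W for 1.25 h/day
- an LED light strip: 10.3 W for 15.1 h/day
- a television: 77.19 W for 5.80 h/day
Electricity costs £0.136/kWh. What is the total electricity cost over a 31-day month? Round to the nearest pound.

ceiling fan: 69.7 W × 2.4 h × 31 d = 5,186 Wh = 5.186 kWh
refrigerator: 114 W × 15 h × 31 d = 53,010 Wh = 53.01 kWh
desktop computer: 189.1 W × 1.25 h × 31 d = 7,328 Wh = 7.328 kWh
LED light strip: 10.3 W × 15.1 h × 31 d = 4,821 Wh = 4.821 kWh
television: 77.19 W × 5.80 h × 31 d = 13,879 Wh = 13.88 kWh
Total energy = 5.186 + 53.01 + 7.328 + 4.821 + 13.88 = 84.22 kWh
Cost = 84.22 kWh × £0.136 = £11.45 ≈ £11

£11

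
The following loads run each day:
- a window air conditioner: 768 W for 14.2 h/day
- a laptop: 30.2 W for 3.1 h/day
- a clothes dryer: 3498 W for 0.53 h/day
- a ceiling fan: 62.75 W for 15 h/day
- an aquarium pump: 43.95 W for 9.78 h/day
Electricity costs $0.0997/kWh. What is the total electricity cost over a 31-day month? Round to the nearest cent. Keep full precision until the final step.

window air conditioner: 768 W × 14.2 h × 31 d = 338,074 Wh = 338.1 kWh
laptop: 30.2 W × 3.1 h × 31 d = 2,902 Wh = 2.902 kWh
clothes dryer: 3498 W × 0.53 h × 31 d = 57,472 Wh = 57.47 kWh
ceiling fan: 62.75 W × 15 h × 31 d = 29,179 Wh = 29.18 kWh
aquarium pump: 43.95 W × 9.78 h × 31 d = 13,325 Wh = 13.32 kWh
Total energy = 338.1 + 2.902 + 57.47 + 29.18 + 13.32 = 441 kWh
Cost = 441 kWh × $0.0997 = $43.96

$43.96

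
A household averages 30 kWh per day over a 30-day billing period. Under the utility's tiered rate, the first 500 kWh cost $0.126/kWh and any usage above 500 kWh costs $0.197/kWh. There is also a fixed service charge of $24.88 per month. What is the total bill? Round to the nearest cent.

$166.68

Usage = 30 kWh/day × 30 days = 900 kWh
First 500 kWh × $0.126 = $63.00
Remaining 400 kWh × $0.197 = $78.80
Energy charge = $141.80; + service $24.88 = $166.68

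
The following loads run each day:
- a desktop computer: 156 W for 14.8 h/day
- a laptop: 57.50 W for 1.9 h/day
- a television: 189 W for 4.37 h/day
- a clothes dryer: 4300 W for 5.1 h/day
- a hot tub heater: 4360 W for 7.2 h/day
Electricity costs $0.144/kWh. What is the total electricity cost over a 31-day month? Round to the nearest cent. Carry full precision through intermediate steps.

desktop computer: 156 W × 14.8 h × 31 d = 71,573 Wh = 71.57 kWh
laptop: 57.50 W × 1.9 h × 31 d = 3,387 Wh = 3.387 kWh
television: 189 W × 4.37 h × 31 d = 25,604 Wh = 25.6 kWh
clothes dryer: 4300 W × 5.1 h × 31 d = 679,830 Wh = 679.8 kWh
hot tub heater: 4360 W × 7.2 h × 31 d = 973,152 Wh = 973.2 kWh
Total energy = 71.57 + 3.387 + 25.6 + 679.8 + 973.2 = 1,754 kWh
Cost = 1,754 kWh × $0.144 = $252.51

$252.51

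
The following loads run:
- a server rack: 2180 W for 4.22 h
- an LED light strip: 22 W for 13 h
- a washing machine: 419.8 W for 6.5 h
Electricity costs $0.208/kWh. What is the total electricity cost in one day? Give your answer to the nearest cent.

$2.54

server rack: 2180 W × 4.22 h = 9,200 Wh = 9.2 kWh
LED light strip: 22 W × 13 h = 286 Wh = 0.286 kWh
washing machine: 419.8 W × 6.5 h = 2,729 Wh = 2.729 kWh
Total energy = 9.2 + 0.286 + 2.729 = 12.21 kWh
Cost = 12.21 kWh × $0.208 = $2.54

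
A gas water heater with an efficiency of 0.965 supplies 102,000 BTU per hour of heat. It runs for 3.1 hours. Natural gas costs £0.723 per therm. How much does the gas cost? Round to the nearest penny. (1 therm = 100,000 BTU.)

£2.37

Heat delivered = 102,000 BTU/h × 3.1 h = 316,200 BTU
Gas input = 316,200 / 0.965 = 327,668 BTU
= 327,668 / 100,000 = 3.277 therm
Cost = 3.277 × £0.723/therm = £2.37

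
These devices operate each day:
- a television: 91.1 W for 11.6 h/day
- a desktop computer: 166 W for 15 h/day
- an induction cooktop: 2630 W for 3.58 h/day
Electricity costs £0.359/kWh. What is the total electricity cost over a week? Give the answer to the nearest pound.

£33

television: 91.1 W × 11.6 h × 7 d = 7,397 Wh = 7.397 kWh
desktop computer: 166 W × 15 h × 7 d = 17,430 Wh = 17.43 kWh
induction cooktop: 2630 W × 3.58 h × 7 d = 65,908 Wh = 65.91 kWh
Total energy = 7.397 + 17.43 + 65.91 = 90.74 kWh
Cost = 90.74 kWh × £0.359 = £32.57 ≈ £33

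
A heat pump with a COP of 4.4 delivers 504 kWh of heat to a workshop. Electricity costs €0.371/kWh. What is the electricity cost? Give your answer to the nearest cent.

Electrical input = 504 kWh / 4.4 = 114.5 kWh
Cost = 114.5 × €0.371/kWh = €42.50

€42.50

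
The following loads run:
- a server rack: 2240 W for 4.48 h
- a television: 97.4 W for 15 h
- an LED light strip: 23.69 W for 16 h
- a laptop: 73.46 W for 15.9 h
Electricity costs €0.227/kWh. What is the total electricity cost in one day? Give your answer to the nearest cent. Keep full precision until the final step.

€2.96

server rack: 2240 W × 4.48 h = 10,035 Wh = 10.04 kWh
television: 97.4 W × 15 h = 1,461 Wh = 1.461 kWh
LED light strip: 23.69 W × 16 h = 379 Wh = 0.379 kWh
laptop: 73.46 W × 15.9 h = 1,168 Wh = 1.168 kWh
Total energy = 10.04 + 1.461 + 0.379 + 1.168 = 13.04 kWh
Cost = 13.04 kWh × €0.227 = €2.96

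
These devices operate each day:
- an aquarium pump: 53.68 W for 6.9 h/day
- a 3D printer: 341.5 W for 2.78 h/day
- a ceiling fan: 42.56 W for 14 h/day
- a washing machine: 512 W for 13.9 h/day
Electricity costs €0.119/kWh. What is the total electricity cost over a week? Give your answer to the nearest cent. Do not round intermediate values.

aquarium pump: 53.68 W × 6.9 h × 7 d = 2,593 Wh = 2.593 kWh
3D printer: 341.5 W × 2.78 h × 7 d = 6,646 Wh = 6.646 kWh
ceiling fan: 42.56 W × 14 h × 7 d = 4,171 Wh = 4.171 kWh
washing machine: 512 W × 13.9 h × 7 d = 49,818 Wh = 49.82 kWh
Total energy = 2.593 + 6.646 + 4.171 + 49.82 = 63.23 kWh
Cost = 63.23 kWh × €0.119 = €7.52

€7.52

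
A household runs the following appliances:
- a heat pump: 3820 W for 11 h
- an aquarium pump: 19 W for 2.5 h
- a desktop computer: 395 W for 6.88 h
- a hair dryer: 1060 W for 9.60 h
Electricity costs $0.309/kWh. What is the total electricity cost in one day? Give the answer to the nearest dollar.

heat pump: 3820 W × 11 h = 42,020 Wh = 42.02 kWh
aquarium pump: 19 W × 2.5 h = 48 Wh = 0.0475 kWh
desktop computer: 395 W × 6.88 h = 2,718 Wh = 2.718 kWh
hair dryer: 1060 W × 9.60 h = 10,176 Wh = 10.18 kWh
Total energy = 42.02 + 0.0475 + 2.718 + 10.18 = 54.96 kWh
Cost = 54.96 kWh × $0.309 = $16.98 ≈ $17

$17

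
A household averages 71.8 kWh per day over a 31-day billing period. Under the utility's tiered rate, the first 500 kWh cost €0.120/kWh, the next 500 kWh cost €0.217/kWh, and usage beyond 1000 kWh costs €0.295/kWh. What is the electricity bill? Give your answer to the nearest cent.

Usage = 71.8 kWh/day × 31 days = 2225.8 kWh
First 500 kWh × €0.120 = €60.00
Next 500 kWh × €0.217 = €108.50
Remaining 1225.8 kWh × €0.295 = €361.61
Total = €530.11

€530.11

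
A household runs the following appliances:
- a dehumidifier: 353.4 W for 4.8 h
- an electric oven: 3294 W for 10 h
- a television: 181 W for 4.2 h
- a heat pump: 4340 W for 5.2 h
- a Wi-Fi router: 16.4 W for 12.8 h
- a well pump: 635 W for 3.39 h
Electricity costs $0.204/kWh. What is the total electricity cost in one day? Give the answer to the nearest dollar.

dehumidifier: 353.4 W × 4.8 h = 1,696 Wh = 1.696 kWh
electric oven: 3294 W × 10 h = 32,940 Wh = 32.94 kWh
television: 181 W × 4.2 h = 760 Wh = 0.7602 kWh
heat pump: 4340 W × 5.2 h = 22,568 Wh = 22.57 kWh
Wi-Fi router: 16.4 W × 12.8 h = 210 Wh = 0.2099 kWh
well pump: 635 W × 3.39 h = 2,153 Wh = 2.153 kWh
Total energy = 1.696 + 32.94 + 0.7602 + 22.57 + 0.2099 + 2.153 = 60.33 kWh
Cost = 60.33 kWh × $0.204 = $12.31 ≈ $12

$12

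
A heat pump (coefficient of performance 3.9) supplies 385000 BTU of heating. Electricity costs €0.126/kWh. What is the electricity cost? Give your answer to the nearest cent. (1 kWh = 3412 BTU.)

Heat delivered = 385,000 BTU / 3412 = 112.8 kWh
Electrical input = 112.8 kWh / 3.9 = 28.93 kWh
Cost = 28.93 × €0.126/kWh = €3.65

€3.65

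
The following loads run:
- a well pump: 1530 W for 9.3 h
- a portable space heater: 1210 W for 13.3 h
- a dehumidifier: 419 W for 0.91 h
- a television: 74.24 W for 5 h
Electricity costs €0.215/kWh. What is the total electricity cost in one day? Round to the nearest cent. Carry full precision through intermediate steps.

€6.68

well pump: 1530 W × 9.3 h = 14,229 Wh = 14.23 kWh
portable space heater: 1210 W × 13.3 h = 16,093 Wh = 16.09 kWh
dehumidifier: 419 W × 0.91 h = 381 Wh = 0.3813 kWh
television: 74.24 W × 5 h = 371 Wh = 0.3712 kWh
Total energy = 14.23 + 16.09 + 0.3813 + 0.3712 = 31.07 kWh
Cost = 31.07 kWh × €0.215 = €6.68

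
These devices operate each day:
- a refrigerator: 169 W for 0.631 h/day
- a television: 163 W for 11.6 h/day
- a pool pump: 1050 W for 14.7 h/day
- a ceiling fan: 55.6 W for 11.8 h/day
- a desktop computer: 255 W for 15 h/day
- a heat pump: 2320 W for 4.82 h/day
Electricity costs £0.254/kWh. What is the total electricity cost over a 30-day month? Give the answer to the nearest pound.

£252

refrigerator: 169 W × 0.631 h × 30 d = 3,199 Wh = 3.199 kWh
television: 163 W × 11.6 h × 30 d = 56,724 Wh = 56.72 kWh
pool pump: 1050 W × 14.7 h × 30 d = 463,050 Wh = 463.1 kWh
ceiling fan: 55.6 W × 11.8 h × 30 d = 19,682 Wh = 19.68 kWh
desktop computer: 255 W × 15 h × 30 d = 114,750 Wh = 114.8 kWh
heat pump: 2320 W × 4.82 h × 30 d = 335,472 Wh = 335.5 kWh
Total energy = 3.199 + 56.72 + 463.1 + 19.68 + 114.8 + 335.5 = 992.9 kWh
Cost = 992.9 kWh × £0.254 = £252.19 ≈ £252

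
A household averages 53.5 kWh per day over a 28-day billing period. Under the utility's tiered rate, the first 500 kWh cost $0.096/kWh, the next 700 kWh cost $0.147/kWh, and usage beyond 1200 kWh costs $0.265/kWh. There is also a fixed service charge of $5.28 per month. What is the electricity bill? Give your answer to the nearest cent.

Usage = 53.5 kWh/day × 28 days = 1498 kWh
First 500 kWh × $0.096 = $48.00
Next 700 kWh × $0.147 = $102.90
Remaining 298 kWh × $0.265 = $78.97
Energy charge = $229.87; + service $5.28 = $235.15

$235.15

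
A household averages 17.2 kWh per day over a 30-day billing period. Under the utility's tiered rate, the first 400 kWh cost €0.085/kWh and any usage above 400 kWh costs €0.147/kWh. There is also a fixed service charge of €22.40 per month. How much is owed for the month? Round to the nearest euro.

Usage = 17.2 kWh/day × 30 days = 516 kWh
First 400 kWh × €0.085 = €34.00
Remaining 116 kWh × €0.147 = €17.05
Energy charge = €51.05; + service €22.40 = €73.45 ≈ €73

€73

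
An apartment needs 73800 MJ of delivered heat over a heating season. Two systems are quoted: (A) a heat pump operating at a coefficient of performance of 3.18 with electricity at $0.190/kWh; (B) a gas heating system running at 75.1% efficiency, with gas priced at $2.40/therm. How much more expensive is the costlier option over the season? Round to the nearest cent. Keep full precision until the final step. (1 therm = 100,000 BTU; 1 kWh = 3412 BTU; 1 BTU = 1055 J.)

$1010.54

Heat load = 73800 MJ = 73,800,000,000 J / 1055 = 69,952,607 BTU
Gas: input = 69,952,607 / 0.751 = 93,145,948 BTU = 931.5 therm → 931.5 × $2.40 = $2,235.50
Heat pump: 69,952,607 BTU / 3412 = 20,500 kWh heat; / 3.18 = 6,447 kWh in → × $0.190 = $1,224.96
Difference = |$2,235.50 − $1,224.96| = $1,010.54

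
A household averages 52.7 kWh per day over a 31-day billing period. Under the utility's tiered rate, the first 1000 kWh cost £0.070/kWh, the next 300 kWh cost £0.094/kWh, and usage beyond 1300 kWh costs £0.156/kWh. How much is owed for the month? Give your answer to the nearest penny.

Usage = 52.7 kWh/day × 31 days = 1633.7 kWh
First 1000 kWh × £0.070 = £70.00
Next 300 kWh × £0.094 = £28.20
Remaining 333.7 kWh × £0.156 = £52.06
Total = £150.26

£150.26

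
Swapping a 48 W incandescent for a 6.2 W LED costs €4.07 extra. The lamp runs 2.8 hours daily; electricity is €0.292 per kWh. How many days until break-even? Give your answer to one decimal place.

Power saved = 48 − 6.2 = 41.8 W
Daily energy saved = 41.8 W × 2.8 h = 117 Wh = 0.11704 kWh
Daily savings = 0.11704 × €0.292 = €0.0342
Payback = €4.07 / €0.0342 per day = 119.1 days

119.1 days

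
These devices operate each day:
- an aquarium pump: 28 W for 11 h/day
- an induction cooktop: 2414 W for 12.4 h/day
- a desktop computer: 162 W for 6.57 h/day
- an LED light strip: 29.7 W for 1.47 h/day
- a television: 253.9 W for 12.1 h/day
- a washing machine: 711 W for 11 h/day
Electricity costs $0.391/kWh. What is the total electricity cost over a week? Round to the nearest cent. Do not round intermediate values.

aquarium pump: 28 W × 11 h × 7 d = 2,156 Wh = 2.156 kWh
induction cooktop: 2414 W × 12.4 h × 7 d = 209,535 Wh = 209.5 kWh
desktop computer: 162 W × 6.57 h × 7 d = 7,450 Wh = 7.45 kWh
LED light strip: 29.7 W × 1.47 h × 7 d = 306 Wh = 0.3056 kWh
television: 253.9 W × 12.1 h × 7 d = 21,505 Wh = 21.51 kWh
washing machine: 711 W × 11 h × 7 d = 54,747 Wh = 54.75 kWh
Total energy = 2.156 + 209.5 + 7.45 + 0.3056 + 21.51 + 54.75 = 295.7 kWh
Cost = 295.7 kWh × $0.391 = $115.62

$115.62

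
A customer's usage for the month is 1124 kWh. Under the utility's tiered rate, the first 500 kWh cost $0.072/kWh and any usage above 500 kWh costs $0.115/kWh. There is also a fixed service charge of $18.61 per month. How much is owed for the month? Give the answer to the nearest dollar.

First 500 kWh × $0.072 = $36.00
Remaining 624 kWh × $0.115 = $71.76
Energy charge = $107.76; + service $18.61 = $126.37 ≈ $126

$126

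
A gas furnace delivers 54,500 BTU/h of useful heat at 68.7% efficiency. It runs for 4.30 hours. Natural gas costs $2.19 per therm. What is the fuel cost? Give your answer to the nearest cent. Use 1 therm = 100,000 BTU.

$7.47

Heat delivered = 54,500 BTU/h × 4.30 h = 234,350 BTU
Gas input = 234,350 / 0.687 = 341,121 BTU
= 341,121 / 100,000 = 3.411 therm
Cost = 3.411 × $2.19/therm = $7.47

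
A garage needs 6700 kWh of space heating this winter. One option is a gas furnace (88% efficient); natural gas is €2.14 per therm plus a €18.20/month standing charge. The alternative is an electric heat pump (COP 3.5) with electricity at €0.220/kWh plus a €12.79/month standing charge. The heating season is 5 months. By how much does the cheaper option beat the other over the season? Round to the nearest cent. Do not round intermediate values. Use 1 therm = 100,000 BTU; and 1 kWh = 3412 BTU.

Heat load = 6700 kWh × 3412 = 22,860,400 BTU
Gas: input = 22,860,400 / 0.88 = 25,977,727 BTU = 259.8 therm → 259.8 × €2.14 = €555.92; + 5 × €18.20 standing = €646.92
Heat pump: 22,860,400 BTU / 3412 = 6,700 kWh heat; / 3.5 = 1,914 kWh in → × €0.220 = €421.14; + 5 × €12.79 standing = €485.09
Difference = |€646.92 − €485.09| = €161.83

€161.83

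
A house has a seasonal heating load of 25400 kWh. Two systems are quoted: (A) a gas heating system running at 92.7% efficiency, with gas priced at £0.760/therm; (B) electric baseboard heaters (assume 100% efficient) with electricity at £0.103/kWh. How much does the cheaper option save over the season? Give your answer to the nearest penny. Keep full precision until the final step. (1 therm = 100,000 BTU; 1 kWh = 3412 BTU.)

£1905.68

Heat load = 25400 kWh × 3412 = 86,664,800 BTU
Gas: input = 86,664,800 / 0.927 = 93,489,536 BTU = 934.9 therm → 934.9 × £0.760 = £710.52
Electric: 86,664,800 BTU / 3412 = 25,400 kWh → × £0.103 = £2,616.20
Difference = |£710.52 − £2,616.20| = £1,905.68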